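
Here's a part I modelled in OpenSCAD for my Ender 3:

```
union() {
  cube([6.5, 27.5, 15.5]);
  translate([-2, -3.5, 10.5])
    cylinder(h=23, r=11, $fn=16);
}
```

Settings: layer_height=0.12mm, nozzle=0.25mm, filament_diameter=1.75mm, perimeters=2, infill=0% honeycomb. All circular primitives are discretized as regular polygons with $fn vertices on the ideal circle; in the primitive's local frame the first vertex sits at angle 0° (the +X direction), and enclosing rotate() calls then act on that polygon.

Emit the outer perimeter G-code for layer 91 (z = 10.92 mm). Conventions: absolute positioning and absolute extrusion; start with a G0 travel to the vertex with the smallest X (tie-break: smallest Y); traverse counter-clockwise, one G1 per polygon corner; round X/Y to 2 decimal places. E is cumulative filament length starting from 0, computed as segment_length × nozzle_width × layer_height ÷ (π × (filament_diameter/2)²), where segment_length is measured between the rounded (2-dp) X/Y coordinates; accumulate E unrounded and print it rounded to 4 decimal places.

G0 X-13.00 Y-3.50 Z10.92
G1 X-12.16 Y-7.71 E0.0535
G1 X-9.78 Y-11.28 E0.1071
G1 X-6.21 Y-13.66 E0.1606
G1 X-2.00 Y-14.50 E0.2141
G1 X2.21 Y-13.66 E0.2677
G1 X5.78 Y-11.28 E0.3212
G1 X8.16 Y-7.71 E0.3747
G1 X9.00 Y-3.50 E0.4282
G1 X8.16 Y0.71 E0.4818
G1 X6.50 Y3.20 E0.5191
G1 X6.50 Y27.50 E0.8222
G1 X0.00 Y27.50 E0.9033
G1 X0.00 Y7.10 E1.1577
G1 X-2.00 Y7.50 E1.1831
G1 X-6.21 Y6.66 E1.2367
G1 X-9.78 Y4.28 E1.2902
G1 X-12.16 Y0.71 E1.3437
G1 X-13.00 Y-3.50 E1.3973

At z = 10.92 mm: the 6.5×27.5 cube contributes its full rectangle; the r=11 cylinder at (-2, -3.5) gives a regular 16-gon of circumradius 11 (constant along its height); Merging all regions: the regions partially overlap (shared area 37.43 mm²), so overlapping operands fuse into one piece — 1 connected region. The outline is a single polygon with 18 vertices. Extrusion per mm of travel: 0.25 × 0.12 / (π × 0.875²) = 0.012473. Accumulating E over each segment gives final E = 1.3973.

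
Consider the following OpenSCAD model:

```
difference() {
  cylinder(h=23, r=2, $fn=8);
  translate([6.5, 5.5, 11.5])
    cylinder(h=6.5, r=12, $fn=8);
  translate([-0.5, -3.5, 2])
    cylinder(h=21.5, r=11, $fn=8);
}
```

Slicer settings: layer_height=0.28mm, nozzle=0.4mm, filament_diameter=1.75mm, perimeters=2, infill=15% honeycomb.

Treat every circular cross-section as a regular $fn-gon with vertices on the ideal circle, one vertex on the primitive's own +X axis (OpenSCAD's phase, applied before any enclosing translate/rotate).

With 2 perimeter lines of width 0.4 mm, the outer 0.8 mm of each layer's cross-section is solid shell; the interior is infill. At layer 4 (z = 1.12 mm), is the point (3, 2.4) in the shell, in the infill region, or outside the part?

At z = 1.12 mm: the r=2 cylinder gives a regular 8-gon of circumradius 2 (constant along its height); the cylinder at (6.5, 5.5) is not intersected at this z (z outside [11.5, 18]); the cylinder at (-0.5, -3.5) is not intersected at this z (z outside [2, 23.5]); Taking the first minus the rest: none of the subtracted shapes is present at this height, so the r=2 cylinder is unchanged — 1 connected region. Overall, the cross-section is a single solid region. The nearest boundary edge runs (2.00, 0.00)→(1.41, 1.41); distance from the point to it = 1.87 mm. The point is not inside any of the regions above, so it lies outside the cross-section (1.87 mm from the nearest boundary).

outside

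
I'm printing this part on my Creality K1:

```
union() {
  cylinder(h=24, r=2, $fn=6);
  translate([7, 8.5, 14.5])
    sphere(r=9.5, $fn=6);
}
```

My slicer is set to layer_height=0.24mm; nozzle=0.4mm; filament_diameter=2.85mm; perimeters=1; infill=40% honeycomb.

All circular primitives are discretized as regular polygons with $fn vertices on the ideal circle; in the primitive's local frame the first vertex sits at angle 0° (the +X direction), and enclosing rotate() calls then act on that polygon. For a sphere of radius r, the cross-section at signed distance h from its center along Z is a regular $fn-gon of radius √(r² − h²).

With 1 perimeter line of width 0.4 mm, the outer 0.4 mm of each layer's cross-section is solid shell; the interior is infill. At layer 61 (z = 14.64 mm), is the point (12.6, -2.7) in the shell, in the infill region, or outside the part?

outside

At z = 14.64 mm: the r=2 cylinder gives a regular 6-gon of circumradius 2 (constant along its height); the sphere at (7, 8.5): section is a regular 6-gon, circumradius = √(r²−h²) = √(9.5²−0.14²) = 9.499; Merging all regions: the 2 present regions are separate (no shared area or edge), so areas and boundary lengths simply add and each stays a separate island — 2 connected regions. Overall, the cross-section has 2 separate islands. The nearest boundary edge runs (16.50, 8.50)→(11.75, 0.27); distance from the point to it = 3.09 mm. The point is not inside any of the regions above, so it lies outside the cross-section (3.09 mm from the nearest boundary).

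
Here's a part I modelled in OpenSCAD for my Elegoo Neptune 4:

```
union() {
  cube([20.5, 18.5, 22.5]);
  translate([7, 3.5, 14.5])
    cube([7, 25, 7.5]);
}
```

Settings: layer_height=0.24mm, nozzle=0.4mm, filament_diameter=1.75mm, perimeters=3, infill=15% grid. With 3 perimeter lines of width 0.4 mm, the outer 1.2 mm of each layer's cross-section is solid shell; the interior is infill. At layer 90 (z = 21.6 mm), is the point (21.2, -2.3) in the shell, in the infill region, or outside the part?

outside

At z = 21.6 mm: the 20.5×18.5 cube contributes its full rectangle; the cube at (7, 3.5) is present — its section is the full 7×25 rectangle; Merging all regions: the regions partially overlap (shared area 105.00 mm²), so overlapping operands fuse into one piece — 1 connected region. Overall, the cross-section is a single solid region. The nearest boundary edge runs (20.50, 18.50)→(20.50, 0.00); distance from the point to it = 2.40 mm. The point is not inside any of the regions above, so it lies outside the cross-section (2.40 mm from the nearest boundary).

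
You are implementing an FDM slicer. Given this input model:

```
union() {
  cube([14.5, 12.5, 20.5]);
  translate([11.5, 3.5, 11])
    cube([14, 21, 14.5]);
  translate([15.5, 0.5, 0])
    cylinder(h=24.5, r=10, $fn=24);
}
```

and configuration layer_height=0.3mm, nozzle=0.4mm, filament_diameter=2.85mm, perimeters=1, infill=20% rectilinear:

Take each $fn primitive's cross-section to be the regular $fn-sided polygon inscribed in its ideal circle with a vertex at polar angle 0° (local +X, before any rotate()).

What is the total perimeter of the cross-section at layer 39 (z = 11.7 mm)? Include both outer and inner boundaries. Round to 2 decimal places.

110.96 mm

At z = 11.7 mm: the cube (footprint 14.5×12.5) is included at this height (perimeter 54.00 mm); the cube at (11.5, 3.5) is present — its section is the full 14×21 rectangle (perimeter 70.00 mm); the cylinder at (15.5, 0.5): section is a regular 24-gon, circumradius r=10 (perimeter = 2·24·10.000·sin(180°/24) = 62.65 mm); Merging all regions: the regions partially overlap (shared area 154.39 mm²), so the edge portions inside another operand are dropped and the merged outline is re-measured after clipping — boundary = 110.96 mm. Overall, the cross-section is a single solid region. Total boundary length (outer) = 110.96 mm.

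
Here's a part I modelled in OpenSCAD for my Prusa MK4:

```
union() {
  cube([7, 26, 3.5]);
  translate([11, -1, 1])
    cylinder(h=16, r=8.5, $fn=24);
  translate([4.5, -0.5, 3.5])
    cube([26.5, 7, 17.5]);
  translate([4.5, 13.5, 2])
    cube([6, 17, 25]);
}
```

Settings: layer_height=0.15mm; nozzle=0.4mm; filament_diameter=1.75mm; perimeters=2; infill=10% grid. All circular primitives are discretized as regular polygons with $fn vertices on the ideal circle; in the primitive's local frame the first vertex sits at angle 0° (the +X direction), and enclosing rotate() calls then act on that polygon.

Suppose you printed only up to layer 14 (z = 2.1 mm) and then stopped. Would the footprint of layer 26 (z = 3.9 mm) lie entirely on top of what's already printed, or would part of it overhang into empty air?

Compare the two slices. At z = 2.1: the cube (footprint 7×26) is included at this height (area 182.00 mm²); the r=8.5 cylinder at (11, -1) gives a regular 24-gon of circumradius 8.5 (constant along its height) (area = (24/2)·8.500²·sin(360°/24) = 224.40 mm²); the cube at (4.5, -0.5) is not intersected at this z (z outside [3.5, 21]); the cube at (4.5, 13.5) (footprint 6×17) is included at this height (area 102.00 mm²); Taking the union: the regions partially overlap — summed areas 508.40 mm² minus the doubly-counted overlap 50.43 mm² gives 457.97 mm² — area = 457.97 mm². At z = 3.9: the cube is not intersected at this z (z outside [0, 3.5]); the cylinder at (11, -1): section is a regular 24-gon, circumradius r=8.5 (area = (24/2)·8.500²·sin(360°/24) = 224.40 mm²); the cube at (4.5, -0.5) (footprint 26.5×7) is included at this height (area 185.50 mm²); the cube at (4.5, 13.5) is present — its section is the full 6×17 rectangle (area 102.00 mm²); Combining (union): the regions partially overlap — summed areas 511.90 mm² minus the doubly-counted overlap 92.53 mm² gives 419.36 mm² — area = 419.36 mm². Checking containment: at z = 3.9 the cross-section extends beyond the z = 2.1 cross-section by about 90.63 mm².

part overhangs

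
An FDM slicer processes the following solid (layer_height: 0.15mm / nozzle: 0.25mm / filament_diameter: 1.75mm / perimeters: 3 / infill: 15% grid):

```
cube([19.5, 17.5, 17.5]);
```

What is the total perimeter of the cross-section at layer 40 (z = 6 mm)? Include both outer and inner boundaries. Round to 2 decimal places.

74.00 mm

At z = 6 mm: the cube is present — its section is the full 19.5×17.5 rectangle (perimeter 74.00 mm). Overall, the cross-section is a single solid region. Total boundary length (outer) = 74.00 mm.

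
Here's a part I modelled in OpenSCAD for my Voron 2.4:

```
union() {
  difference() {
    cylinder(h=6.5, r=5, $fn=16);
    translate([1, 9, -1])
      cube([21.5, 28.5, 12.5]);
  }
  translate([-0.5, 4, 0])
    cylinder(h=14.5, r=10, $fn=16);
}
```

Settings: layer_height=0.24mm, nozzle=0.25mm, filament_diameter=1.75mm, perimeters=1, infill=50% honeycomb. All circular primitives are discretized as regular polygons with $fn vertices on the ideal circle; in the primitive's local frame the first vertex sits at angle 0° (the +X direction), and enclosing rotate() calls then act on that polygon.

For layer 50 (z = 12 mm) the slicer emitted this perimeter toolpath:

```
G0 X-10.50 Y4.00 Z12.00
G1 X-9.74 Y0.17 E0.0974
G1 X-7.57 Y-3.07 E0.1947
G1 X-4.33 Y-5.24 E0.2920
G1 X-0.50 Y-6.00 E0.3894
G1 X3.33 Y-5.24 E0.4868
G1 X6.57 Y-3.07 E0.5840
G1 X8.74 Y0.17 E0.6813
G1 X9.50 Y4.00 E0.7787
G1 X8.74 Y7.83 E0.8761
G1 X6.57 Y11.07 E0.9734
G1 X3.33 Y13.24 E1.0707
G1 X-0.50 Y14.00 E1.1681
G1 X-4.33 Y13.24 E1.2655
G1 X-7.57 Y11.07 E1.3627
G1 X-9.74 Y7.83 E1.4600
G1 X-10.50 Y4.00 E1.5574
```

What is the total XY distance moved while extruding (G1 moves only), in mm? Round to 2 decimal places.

Sum the Euclidean lengths of each G1 segment: total = 62.43 mm.

62.43 mm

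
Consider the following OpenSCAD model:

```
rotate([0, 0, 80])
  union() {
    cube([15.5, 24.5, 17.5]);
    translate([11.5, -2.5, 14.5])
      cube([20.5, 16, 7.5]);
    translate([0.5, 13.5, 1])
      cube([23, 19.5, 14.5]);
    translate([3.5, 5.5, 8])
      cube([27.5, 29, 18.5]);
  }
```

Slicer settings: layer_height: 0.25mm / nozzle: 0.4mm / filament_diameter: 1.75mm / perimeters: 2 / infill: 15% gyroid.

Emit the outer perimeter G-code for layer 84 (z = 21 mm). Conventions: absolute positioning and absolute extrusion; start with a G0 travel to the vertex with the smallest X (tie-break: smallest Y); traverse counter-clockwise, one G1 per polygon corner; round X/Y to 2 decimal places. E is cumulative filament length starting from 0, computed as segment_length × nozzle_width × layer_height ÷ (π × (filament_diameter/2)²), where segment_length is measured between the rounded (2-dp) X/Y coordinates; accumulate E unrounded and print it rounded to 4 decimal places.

At z = 21 mm: the cube is absent (z outside [0, 17.5]); the cube at (11.5, -2.5) (footprint 20.5×16) is included at this height; the cube at (0.5, 13.5) is not intersected at this z (z outside [1, 15.5]); the 27.5×29 cube at (3.5, 5.5) contributes its full rectangle; Taking the union: the regions partially overlap (shared area 156.00 mm²), so overlapping operands fuse into one piece — 1 connected region; (whole slice rotated 80° about Z — lengths, areas and connectivity unchanged). The outline is a single polygon with 8 vertices. Extrusion per mm of travel: 0.4 × 0.25 / (π × 0.875²) = 0.041575. Accumulating E over each segment gives final E = 5.4469.

G0 X-33.37 Y9.44 Z21.00
G1 X-4.81 Y4.40 E1.2057
G1 X-3.42 Y12.28 E1.5384
G1 X4.46 Y10.89 E1.8711
G1 X8.02 Y31.08 E2.7234
G1 X-7.74 Y33.86 E3.3888
G1 X-7.91 Y32.87 E3.4305
G1 X-28.59 Y36.52 E4.3036
G1 X-33.37 Y9.44 E5.4469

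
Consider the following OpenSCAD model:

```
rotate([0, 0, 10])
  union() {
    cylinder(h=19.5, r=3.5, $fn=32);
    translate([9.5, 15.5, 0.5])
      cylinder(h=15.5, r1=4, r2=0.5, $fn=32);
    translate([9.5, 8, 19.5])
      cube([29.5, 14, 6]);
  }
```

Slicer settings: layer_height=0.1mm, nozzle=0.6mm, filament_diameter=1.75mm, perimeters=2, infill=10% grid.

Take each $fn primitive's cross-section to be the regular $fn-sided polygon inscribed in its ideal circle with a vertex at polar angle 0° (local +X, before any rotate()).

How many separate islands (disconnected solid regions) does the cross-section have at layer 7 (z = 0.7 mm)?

At z = 0.7 mm: the r=3.5 cylinder contributes a regular 32-gon of circumradius 3.5; the cone at (9.5, 15.5) contributes a regular 32-gon of circumradius 3.955 (interpolated between r1=4 and r2=0.5 at t=0.013); the cube at (9.5, 8) does not reach this height (z outside [19.5, 25.5]); Combining (union): the 2 present regions are separate (no shared area or edge), so areas and boundary lengths simply add and each stays a separate island — 2 connected regions; (whole slice rotated 10° about Z — lengths, areas and connectivity unchanged). Overall, the cross-section has 2 separate islands. Island count = 2.

2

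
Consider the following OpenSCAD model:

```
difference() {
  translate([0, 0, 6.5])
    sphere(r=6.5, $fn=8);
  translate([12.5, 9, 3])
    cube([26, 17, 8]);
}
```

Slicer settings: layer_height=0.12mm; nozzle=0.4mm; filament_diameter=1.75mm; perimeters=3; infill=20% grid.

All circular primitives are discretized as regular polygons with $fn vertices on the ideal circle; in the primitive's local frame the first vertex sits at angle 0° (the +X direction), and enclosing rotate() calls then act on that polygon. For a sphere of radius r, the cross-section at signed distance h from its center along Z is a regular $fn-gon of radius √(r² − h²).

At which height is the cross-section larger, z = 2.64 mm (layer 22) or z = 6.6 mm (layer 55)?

layer 55 (z = 6.6 mm)

Layer 22 (z = 2.64): the r=6.5 sphere contributes a regular 8-gon of circumradius √(6.5²−3.86²) = 5.230 (area = (8/2)·5.230²·sin(360°/8) = 77.36 mm²); the cube at (12.5, 9) is not intersected at this z (z outside [3, 11]); Subtracting the remaining from the first: none of the subtracted shapes is present at this height, so the r=6.5 sphere is unchanged — area = 77.36 mm². So its area = 77.36 mm². Layer 55 (z = 6.6): the sphere: section is a regular 8-gon, circumradius = √(r²−h²) = √(6.5²−0.1²) = 6.499 (area = (8/2)·6.499²·sin(360°/8) = 119.47 mm²); the cube at (12.5, 9) is present — its section is the full 26×17 rectangle (area 442.00 mm²); Subtracting the remaining from the first: starting from the r=6.5 sphere (119.47 mm²), the 26×17 cube at (12.5, 9) misses the remaining region (no effect) — area = 119.47 mm². So its area = 119.47 mm². Layer 55 is larger (119.47 vs 77.36 mm²).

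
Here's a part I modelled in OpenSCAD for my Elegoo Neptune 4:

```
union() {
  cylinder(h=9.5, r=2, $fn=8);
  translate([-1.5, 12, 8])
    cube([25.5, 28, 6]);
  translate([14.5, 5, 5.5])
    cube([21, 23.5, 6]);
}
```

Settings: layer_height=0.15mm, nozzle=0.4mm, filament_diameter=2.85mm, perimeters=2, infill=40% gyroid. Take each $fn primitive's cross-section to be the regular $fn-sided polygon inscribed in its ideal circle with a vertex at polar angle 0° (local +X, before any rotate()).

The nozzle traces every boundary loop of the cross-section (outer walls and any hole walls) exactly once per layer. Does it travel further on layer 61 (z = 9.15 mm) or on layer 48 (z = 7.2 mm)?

layer 61 (z = 9.15 mm)

Layer 61 (z = 9.15): the r=2 cylinder gives a regular 8-gon of circumradius 2 (constant along its height) (perimeter = 2·8·2.000·sin(180°/8) = 12.25 mm); the 25.5×28 cube at (-1.5, 12) contributes its full rectangle (perimeter 107.00 mm); the 21×23.5 cube at (14.5, 5) contributes its full rectangle (perimeter 89.00 mm); Merging all regions: the regions partially overlap (shared area 156.75 mm²), so the edge portions inside another operand are dropped and the merged outline is re-measured after clipping — boundary = 156.25 mm. So its perimeter = 156.25 mm. Layer 48 (z = 7.2): the r=2 cylinder gives a regular 8-gon of circumradius 2 (constant along its height) (perimeter = 2·8·2.000·sin(180°/8) = 12.25 mm); the cube at (-1.5, 12) does not reach this height (z outside [8, 14]); the cube at (14.5, 5) (footprint 21×23.5) is included at this height (perimeter 89.00 mm); Merging all regions: the 2 present regions are separate (no shared area or edge), so areas and boundary lengths simply add and each stays a separate island — boundary = 101.25 mm. So its perimeter = 101.25 mm. Layer 61 is larger (156.25 vs 101.25 mm).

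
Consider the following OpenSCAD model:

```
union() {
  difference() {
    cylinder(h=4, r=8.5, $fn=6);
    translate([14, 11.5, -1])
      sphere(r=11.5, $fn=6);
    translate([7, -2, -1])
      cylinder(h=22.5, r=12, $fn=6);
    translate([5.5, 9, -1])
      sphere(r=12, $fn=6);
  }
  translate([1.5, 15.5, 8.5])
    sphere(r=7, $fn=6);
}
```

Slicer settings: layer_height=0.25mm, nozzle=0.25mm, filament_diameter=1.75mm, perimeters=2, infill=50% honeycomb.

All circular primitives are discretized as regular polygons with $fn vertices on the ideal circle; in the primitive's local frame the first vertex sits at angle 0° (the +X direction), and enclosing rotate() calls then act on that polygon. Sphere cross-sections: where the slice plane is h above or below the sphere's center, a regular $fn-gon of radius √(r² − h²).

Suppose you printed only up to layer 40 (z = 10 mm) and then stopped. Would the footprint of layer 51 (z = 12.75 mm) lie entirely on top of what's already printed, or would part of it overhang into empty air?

Compare the two slices. At z = 10: the cylinder does not reach this height (z outside [0, 4]); the sphere at (14, 11.5): section is a regular 6-gon, circumradius = √(r²−h²) = √(11.5²−11²) = 3.354 (area = (6/2)·3.354²·sin(360°/6) = 29.23 mm²); the r=12 cylinder at (7, -2) gives a regular 6-gon of circumradius 12 (constant along its height) (area = (6/2)·12.000²·sin(360°/6) = 374.12 mm²); the sphere at (5.5, 9): section is a regular 6-gon, circumradius = √(r²−h²) = √(12²−11²) = 4.796 (area = (6/2)·4.796²·sin(360°/6) = 59.76 mm²); Subtracting the remaining from the first: the first operand is absent here, so nothing remains; the r=7 sphere at (1.5, 15.5) contributes a regular 6-gon of circumradius √(7²−1.5²) = 6.837 (area = (6/2)·6.837²·sin(360°/6) = 121.46 mm²); Combining (union): only the r=7 sphere at (1.5, 15.5) is present, so the union is just that shape — area = 121.46 mm². At z = 12.75: the cylinder is not intersected at this z (z outside [0, 4]); the sphere at (14, 11.5) is absent (|z−center|=13.750 > r=11.5); the r=12 cylinder at (7, -2) contributes a regular 6-gon of circumradius 12 (area = (6/2)·12.000²·sin(360°/6) = 374.12 mm²); the sphere at (5.5, 9) is absent (|z−center|=13.750 > r=12); After the difference (first − rest): the first operand is absent here, so nothing remains; the r=7 sphere at (1.5, 15.5) slices to a regular 6-gon of circumradius 5.562 (√(r²−h²) with h=4.25 from center) (area = (6/2)·5.562²·sin(360°/6) = 80.38 mm²); Merging all regions: only the r=7 sphere at (1.5, 15.5) is present, so the union is just that shape — area = 80.38 mm². Checking containment: the cross-section at z = 12.75 is a subset of the cross-section at z = 10.

entirely on top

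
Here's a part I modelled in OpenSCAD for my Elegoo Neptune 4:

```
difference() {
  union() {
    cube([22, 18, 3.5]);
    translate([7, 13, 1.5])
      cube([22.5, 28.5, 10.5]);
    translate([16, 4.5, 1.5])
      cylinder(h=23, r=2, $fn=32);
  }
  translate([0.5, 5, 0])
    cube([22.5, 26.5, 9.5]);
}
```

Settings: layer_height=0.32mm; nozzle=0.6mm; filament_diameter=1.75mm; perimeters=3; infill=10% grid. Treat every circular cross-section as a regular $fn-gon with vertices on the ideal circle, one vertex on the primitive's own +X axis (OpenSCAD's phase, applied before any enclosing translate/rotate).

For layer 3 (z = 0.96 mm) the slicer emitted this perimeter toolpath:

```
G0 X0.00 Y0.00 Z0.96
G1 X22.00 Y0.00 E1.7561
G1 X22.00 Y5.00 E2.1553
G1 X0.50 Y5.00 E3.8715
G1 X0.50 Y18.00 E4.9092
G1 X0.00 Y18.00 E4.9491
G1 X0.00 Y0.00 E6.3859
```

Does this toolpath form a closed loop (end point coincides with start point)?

yes

Start point (G0): (0.00, 0.00). End point (last G1): the path returns to the start — closed.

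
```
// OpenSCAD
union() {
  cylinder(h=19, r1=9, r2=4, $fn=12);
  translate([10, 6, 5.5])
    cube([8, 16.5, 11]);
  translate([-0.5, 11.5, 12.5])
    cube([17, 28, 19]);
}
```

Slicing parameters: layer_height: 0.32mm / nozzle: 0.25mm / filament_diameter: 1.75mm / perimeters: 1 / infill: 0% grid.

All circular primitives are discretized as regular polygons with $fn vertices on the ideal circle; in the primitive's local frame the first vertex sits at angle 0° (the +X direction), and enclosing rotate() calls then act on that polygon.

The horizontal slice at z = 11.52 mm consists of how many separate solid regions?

2

At z = 11.52 mm: the cone contributes a regular 12-gon of circumradius 5.968 (interpolated between r1=9 and r2=4 at t=0.606); the cube at (10, 6) is present — its section is the full 8×16.5 rectangle; the cube at (-0.5, 11.5) is not intersected at this z (z outside [12.5, 31.5]); Taking the union: the 2 present regions are separate (no shared area or edge), so areas and boundary lengths simply add and each stays a separate island — 2 connected regions. The result has 2 disconnected regions.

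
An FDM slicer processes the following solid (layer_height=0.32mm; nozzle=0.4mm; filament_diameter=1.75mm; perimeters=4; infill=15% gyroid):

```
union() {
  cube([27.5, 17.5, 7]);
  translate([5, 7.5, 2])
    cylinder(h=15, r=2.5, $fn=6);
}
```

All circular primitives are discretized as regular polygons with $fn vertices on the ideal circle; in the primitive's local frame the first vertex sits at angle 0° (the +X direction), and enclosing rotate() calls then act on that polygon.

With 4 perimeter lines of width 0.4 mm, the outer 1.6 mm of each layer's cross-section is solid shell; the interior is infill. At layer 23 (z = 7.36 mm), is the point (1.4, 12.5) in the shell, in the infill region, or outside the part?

outside

At z = 7.36 mm: the cube is not intersected at this z (z outside [0, 7]); the cylinder at (5, 7.5): section is a regular 6-gon, circumradius r=2.5; Taking the union: only the r=2.5 cylinder at (5, 7.5) is present, so the union is just that shape — 1 connected region. Overall, the cross-section is a single solid region. The nearest boundary edge runs (6.25, 9.67)→(3.75, 9.67); distance from the point to it = 3.68 mm. The point is not inside any of the regions above, so it lies outside the cross-section (3.68 mm from the nearest boundary).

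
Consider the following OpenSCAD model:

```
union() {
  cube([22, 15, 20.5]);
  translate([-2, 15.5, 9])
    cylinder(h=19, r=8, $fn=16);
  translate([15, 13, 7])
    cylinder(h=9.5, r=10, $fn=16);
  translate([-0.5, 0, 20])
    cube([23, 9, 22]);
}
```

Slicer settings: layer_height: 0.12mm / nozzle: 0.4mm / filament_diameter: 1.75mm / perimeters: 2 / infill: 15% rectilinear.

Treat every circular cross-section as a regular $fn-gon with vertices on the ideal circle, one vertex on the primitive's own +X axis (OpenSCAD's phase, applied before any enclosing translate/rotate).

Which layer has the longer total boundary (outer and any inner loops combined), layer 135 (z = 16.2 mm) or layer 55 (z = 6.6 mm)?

Layer 135 (z = 16.2): the 22×15 cube contributes its full rectangle (perimeter 74.00 mm); the r=8 cylinder at (-2, 15.5) contributes a regular 16-gon of circumradius 8 (perimeter = 2·16·8.000·sin(180°/16) = 49.94 mm); the r=10 cylinder at (15, 13) gives a regular 16-gon of circumradius 10 (constant along its height) (perimeter = 2·16·10.000·sin(180°/16) = 62.43 mm); the cube at (-0.5, 0) is not intersected at this z (z outside [20, 42]); Combining (union): the regions partially overlap (shared area 203.88 mm²), so the edge portions inside another operand are dropped and the merged outline is re-measured after clipping — boundary = 109.25 mm. So its perimeter = 109.25 mm. Layer 55 (z = 6.6): the 22×15 cube contributes its full rectangle (perimeter 74.00 mm); the cylinder at (-2, 15.5) does not reach this height (z outside [9, 28]); the cylinder at (15, 13) is not intersected at this z (z outside [7, 16.5]); the cube at (-0.5, 0) does not reach this height (z outside [20, 42]); Merging all regions: only the 22×15 cube is present, so the union is just that shape — boundary = 74.00 mm. So its perimeter = 74.00 mm. Layer 135 is larger (109.25 vs 74.00 mm).

layer 135 (z = 16.2 mm)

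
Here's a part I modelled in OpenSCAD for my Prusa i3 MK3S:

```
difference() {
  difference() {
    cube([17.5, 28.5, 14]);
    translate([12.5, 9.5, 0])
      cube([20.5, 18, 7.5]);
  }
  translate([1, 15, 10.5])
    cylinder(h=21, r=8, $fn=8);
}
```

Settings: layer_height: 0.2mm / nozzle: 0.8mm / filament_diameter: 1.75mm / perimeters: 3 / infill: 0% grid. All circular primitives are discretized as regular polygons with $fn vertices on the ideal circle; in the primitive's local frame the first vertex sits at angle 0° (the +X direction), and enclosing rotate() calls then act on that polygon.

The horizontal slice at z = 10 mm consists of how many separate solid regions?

At z = 10 mm: the cube is present — its section is the full 17.5×28.5 rectangle; the cube at (12.5, 9.5) is absent (z outside [0, 7.5]); Taking the first minus the rest: none of the subtracted shapes is present at this height, so the 17.5×28.5 cube is unchanged — 1 connected region; the cylinder at (1, 15) is not intersected at this z (z outside [10.5, 31.5]); Taking the first minus the rest: none of the subtracted shapes is present at this height, so that combined region is unchanged — 1 connected region. The result has 1 disconnected region.

1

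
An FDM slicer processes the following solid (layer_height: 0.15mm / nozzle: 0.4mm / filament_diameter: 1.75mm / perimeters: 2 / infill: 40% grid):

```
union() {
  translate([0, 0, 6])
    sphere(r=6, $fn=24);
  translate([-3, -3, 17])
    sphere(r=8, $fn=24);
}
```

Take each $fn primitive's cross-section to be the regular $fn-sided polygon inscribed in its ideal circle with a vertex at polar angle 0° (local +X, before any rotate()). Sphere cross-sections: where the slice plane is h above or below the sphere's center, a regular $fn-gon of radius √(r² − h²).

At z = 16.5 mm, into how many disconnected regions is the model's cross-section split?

1

At z = 16.5 mm: the sphere does not reach this height (|z−center|=10.500 > r=6); the r=8 sphere at (-3, -3) slices to a regular 24-gon of circumradius 7.984 (√(r²−h²) with h=0.5 from center); Merging all regions: only the r=8 sphere at (-3, -3) is present, so the union is just that shape — 1 connected region. The result has 1 disconnected region.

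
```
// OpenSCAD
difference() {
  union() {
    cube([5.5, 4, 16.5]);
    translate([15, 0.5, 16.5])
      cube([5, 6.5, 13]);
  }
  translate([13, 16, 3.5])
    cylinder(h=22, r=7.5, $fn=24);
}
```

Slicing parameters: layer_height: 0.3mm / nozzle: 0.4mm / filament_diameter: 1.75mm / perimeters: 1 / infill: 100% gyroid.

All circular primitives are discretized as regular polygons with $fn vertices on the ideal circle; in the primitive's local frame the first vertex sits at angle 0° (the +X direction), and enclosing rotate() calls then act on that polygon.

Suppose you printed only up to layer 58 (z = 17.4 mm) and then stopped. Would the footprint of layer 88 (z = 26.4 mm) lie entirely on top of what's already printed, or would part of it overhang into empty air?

entirely on top

Compare the two slices. At z = 17.4: the cube does not reach this height (z outside [0, 16.5]); the 5×6.5 cube at (15, 0.5) contributes its full rectangle (area 32.50 mm²); Merging all regions: only the 5×6.5 cube at (15, 0.5) is present, so the union is just that shape — area = 32.50 mm²; the r=7.5 cylinder at (13, 16) contributes a regular 24-gon of circumradius 7.5 (area = (24/2)·7.500²·sin(360°/24) = 174.70 mm²); Subtracting the remaining from the first: starting from the result so far (32.50 mm²), the r=7.5 cylinder at (13, 16) misses the remaining region (no effect) — area = 32.50 mm². At z = 26.4: the cube is absent (z outside [0, 16.5]); the cube at (15, 0.5) is present — its section is the full 5×6.5 rectangle (area 32.50 mm²); Merging all regions: only the 5×6.5 cube at (15, 0.5) is present, so the union is just that shape — area = 32.50 mm²; the cylinder at (13, 16) is absent (z outside [3.5, 25.5]); Taking the first minus the rest: none of the subtracted shapes is present at this height, so the result so far is unchanged — area = 32.50 mm². Checking containment: the cross-section at z = 26.4 is a subset of the cross-section at z = 17.4.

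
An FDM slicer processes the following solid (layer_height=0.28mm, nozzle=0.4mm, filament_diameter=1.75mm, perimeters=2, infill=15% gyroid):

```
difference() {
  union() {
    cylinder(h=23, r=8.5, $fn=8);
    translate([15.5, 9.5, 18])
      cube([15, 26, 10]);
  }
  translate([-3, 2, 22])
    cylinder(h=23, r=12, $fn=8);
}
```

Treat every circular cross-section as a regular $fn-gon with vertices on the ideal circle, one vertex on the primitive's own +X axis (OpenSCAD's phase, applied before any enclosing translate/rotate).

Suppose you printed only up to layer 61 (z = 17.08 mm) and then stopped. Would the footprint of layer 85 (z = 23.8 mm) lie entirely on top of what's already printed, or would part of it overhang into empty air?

part overhangs

Compare the two slices. At z = 17.08: the r=8.5 cylinder contributes a regular 8-gon of circumradius 8.5 (area = (8/2)·8.500²·sin(360°/8) = 204.35 mm²); the cube at (15.5, 9.5) is absent (z outside [18, 28]); Merging all regions: only the r=8.5 cylinder is present, so the union is just that shape — area = 204.35 mm²; the cylinder at (-3, 2) is absent (z outside [22, 45]); Subtracting the remaining from the first: none of the subtracted shapes is present at this height, so the result so far is unchanged — area = 204.35 mm². At z = 23.8: the cylinder does not reach this height (z outside [0, 23]); the cube at (15.5, 9.5) (footprint 15×26) is included at this height (area 390.00 mm²); Merging all regions: only the 15×26 cube at (15.5, 9.5) is present, so the union is just that shape — area = 390.00 mm²; the cylinder at (-3, 2): section is a regular 8-gon, circumradius r=12 (area = (8/2)·12.000²·sin(360°/8) = 407.29 mm²); Subtracting the remaining from the first: starting from that combined region (390.00 mm²), the r=12 cylinder at (-3, 2) misses the remaining region (no effect) — area = 390.00 mm². Checking containment: at z = 23.8 the cross-section extends beyond the z = 17.08 cross-section by about 390.00 mm².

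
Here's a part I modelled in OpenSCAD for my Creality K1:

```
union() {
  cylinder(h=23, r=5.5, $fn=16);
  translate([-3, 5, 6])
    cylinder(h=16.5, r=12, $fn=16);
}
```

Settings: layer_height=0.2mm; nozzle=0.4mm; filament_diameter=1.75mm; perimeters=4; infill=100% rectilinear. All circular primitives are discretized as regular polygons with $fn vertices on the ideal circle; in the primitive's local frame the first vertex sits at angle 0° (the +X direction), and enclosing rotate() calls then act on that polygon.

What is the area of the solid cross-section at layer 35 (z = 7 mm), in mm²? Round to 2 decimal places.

At z = 7 mm: the r=5.5 cylinder contributes a regular 16-gon of circumradius 5.5 (area = (16/2)·5.500²·sin(360°/16) = 92.61 mm²); the cylinder at (-3, 5): section is a regular 16-gon, circumradius r=12 (area = (16/2)·12.000²·sin(360°/16) = 440.85 mm²); Merging all regions: the r=5.5 cylinder lies entirely inside the r=12 cylinder at (-3, 5), so the union is just the r=12 cylinder at (-3, 5) — area = 440.85 mm². Overall, the cross-section is a single solid region. Net area = 440.85 mm².

440.85 mm²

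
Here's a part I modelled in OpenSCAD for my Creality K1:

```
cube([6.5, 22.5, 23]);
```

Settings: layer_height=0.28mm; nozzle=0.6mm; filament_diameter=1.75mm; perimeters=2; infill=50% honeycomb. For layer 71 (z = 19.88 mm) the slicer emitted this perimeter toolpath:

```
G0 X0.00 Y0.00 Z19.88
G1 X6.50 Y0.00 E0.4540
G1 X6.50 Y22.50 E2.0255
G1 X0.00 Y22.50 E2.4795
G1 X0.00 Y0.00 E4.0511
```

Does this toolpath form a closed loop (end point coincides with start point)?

yes

Start point (G0): (0.00, 0.00). End point (last G1): the path returns to the start — closed.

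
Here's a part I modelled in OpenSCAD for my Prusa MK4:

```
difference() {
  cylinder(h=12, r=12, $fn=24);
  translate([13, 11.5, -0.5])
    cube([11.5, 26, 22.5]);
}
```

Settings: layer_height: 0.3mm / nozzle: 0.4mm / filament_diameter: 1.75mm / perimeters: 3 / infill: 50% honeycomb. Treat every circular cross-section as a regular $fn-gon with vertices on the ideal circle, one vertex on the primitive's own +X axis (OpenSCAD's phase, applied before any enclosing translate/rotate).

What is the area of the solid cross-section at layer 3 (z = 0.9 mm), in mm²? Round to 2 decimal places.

447.24 mm²

At z = 0.9 mm: the r=12 cylinder gives a regular 24-gon of circumradius 12 (constant along its height) (area = (24/2)·12.000²·sin(360°/24) = 447.24 mm²); the 11.5×26 cube at (13, 11.5) contributes its full rectangle (area 299.00 mm²); Taking the first minus the rest: starting from the r=12 cylinder (447.24 mm²), the 11.5×26 cube at (13, 11.5) misses the remaining region (no effect) — area = 447.24 mm². Overall, the cross-section is a single solid region. Net area = 447.24 mm².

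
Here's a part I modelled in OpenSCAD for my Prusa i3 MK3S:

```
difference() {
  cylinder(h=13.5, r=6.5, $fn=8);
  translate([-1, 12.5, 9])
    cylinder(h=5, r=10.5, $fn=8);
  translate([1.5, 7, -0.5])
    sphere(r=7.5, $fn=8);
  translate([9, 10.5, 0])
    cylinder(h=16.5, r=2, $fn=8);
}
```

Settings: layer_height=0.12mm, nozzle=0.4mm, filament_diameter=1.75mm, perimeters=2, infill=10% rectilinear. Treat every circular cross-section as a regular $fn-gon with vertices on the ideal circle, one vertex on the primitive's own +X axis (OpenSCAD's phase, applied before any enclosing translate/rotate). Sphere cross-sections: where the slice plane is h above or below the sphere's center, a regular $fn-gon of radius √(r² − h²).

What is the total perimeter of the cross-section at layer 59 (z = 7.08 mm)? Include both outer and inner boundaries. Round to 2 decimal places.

At z = 7.08 mm: the cylinder: section is a regular 8-gon, circumradius r=6.5 (perimeter = 2·8·6.500·sin(180°/8) = 39.80 mm); the cylinder at (-1, 12.5) is absent (z outside [9, 14]); the sphere at (1.5, 7) is not intersected at this z (|z−center|=7.580 > r=7.5); the r=2 cylinder at (9, 10.5) contributes a regular 8-gon of circumradius 2 (perimeter = 2·8·2.000·sin(180°/8) = 12.25 mm); Taking the first minus the rest: starting from the r=6.5 cylinder, the r=2 cylinder at (9, 10.5) misses the remaining region (no effect) — boundary = 39.80 mm. Overall, the cross-section is a single solid region. Total boundary length (outer) = 39.80 mm.

39.80 mm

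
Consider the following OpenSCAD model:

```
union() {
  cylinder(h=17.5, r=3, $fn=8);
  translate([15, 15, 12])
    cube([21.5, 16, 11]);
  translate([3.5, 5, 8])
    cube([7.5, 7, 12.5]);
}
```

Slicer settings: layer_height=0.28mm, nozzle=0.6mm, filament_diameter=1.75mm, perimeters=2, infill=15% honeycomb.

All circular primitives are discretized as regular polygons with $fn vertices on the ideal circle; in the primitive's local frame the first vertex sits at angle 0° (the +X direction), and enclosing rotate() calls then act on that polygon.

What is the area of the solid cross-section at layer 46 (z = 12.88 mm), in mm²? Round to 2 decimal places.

421.96 mm²

At z = 12.88 mm: the cylinder: section is a regular 8-gon, circumradius r=3 (area = (8/2)·3.000²·sin(360°/8) = 25.46 mm²); the 21.5×16 cube at (15, 15) contributes its full rectangle (area 344.00 mm²); the cube at (3.5, 5) is present — its section is the full 7.5×7 rectangle (area 52.50 mm²); Merging all regions: the 3 present regions are separate (no shared area or edge), so areas and boundary lengths simply add and each stays a separate island — area = 421.96 mm². Overall, the cross-section has 3 separate islands. Net area = 421.96 mm².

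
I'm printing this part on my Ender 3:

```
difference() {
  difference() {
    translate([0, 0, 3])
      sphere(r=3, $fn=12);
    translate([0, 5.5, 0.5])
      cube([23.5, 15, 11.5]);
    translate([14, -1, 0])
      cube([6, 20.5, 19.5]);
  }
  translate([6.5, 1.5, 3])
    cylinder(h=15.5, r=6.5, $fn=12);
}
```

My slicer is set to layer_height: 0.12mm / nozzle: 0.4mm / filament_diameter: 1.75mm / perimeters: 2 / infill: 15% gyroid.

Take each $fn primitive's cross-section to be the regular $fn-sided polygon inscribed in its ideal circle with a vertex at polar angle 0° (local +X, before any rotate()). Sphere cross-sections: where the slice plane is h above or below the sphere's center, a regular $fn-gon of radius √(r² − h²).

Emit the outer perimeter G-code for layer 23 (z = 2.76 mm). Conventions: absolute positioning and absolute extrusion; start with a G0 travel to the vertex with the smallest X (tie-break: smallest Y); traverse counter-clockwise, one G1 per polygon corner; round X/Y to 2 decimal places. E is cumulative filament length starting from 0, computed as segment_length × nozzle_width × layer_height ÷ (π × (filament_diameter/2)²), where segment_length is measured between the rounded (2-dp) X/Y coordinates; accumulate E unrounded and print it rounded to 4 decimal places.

At z = 2.76 mm: the sphere: section is a regular 12-gon, circumradius = √(r²−h²) = √(3²−0.24²) = 2.990; the 23.5×15 cube at (0, 5.5) contributes its full rectangle; the 6×20.5 cube at (14, -1) contributes its full rectangle; Subtracting the remaining from the first: starting from the r=3 sphere, the 23.5×15 cube at (0, 5.5) misses the remaining region (no effect); the 6×20.5 cube at (14, -1) misses the remaining region (no effect) — 1 connected region; the cylinder at (6.5, 1.5) is absent (z outside [3, 18.5]); After the difference (first − rest): none of the subtracted shapes is present at this height, so that combined region is unchanged — 1 connected region. The outline is a single polygon with 12 vertices. Extrusion per mm of travel: 0.4 × 0.12 / (π × 0.875²) = 0.019956. Accumulating E over each segment gives final E = 0.3709.

G0 X-2.99 Y0.00 Z2.76
G1 X-2.59 Y-1.50 E0.0310
G1 X-1.50 Y-2.59 E0.0617
G1 X0.00 Y-2.99 E0.0927
G1 X1.50 Y-2.59 E0.1237
G1 X2.59 Y-1.50 E0.1545
G1 X2.99 Y0.00 E0.1854
G1 X2.59 Y1.50 E0.2164
G1 X1.50 Y2.59 E0.2472
G1 X0.00 Y2.99 E0.2782
G1 X-1.50 Y2.59 E0.3091
G1 X-2.59 Y1.50 E0.3399
G1 X-2.99 Y0.00 E0.3709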